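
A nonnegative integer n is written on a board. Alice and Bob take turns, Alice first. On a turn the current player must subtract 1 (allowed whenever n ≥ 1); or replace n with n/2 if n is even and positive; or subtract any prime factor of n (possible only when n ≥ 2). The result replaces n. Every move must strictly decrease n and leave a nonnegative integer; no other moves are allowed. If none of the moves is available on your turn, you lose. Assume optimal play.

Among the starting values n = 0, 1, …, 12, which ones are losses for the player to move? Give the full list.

0, 4, 9

Classify positions by backward induction: terminal positions (no move available) are L. From any other position, the mover wins iff some move reaches an L.
n=0: no move → L
n=1: can move to 0, which is L ⇒ W
n=2: can move to 0, which is L ⇒ W
n=3: can move to 0, which is L ⇒ W
n=4: moves to 2(W), 3(W); every one is W ⇒ L
n=5: can move to 0, which is L ⇒ W
n=6: can move to 4, which is L ⇒ W
n=7: can move to 0, which is L ⇒ W
n=8: can move to 4, which is L ⇒ W
n=9: moves to 6(W), 8(W); every one is W ⇒ L
n=10: can move to 9, which is L ⇒ W
n=11: can move to 0, which is L ⇒ W
n=12: can move to 9, which is L ⇒ W
Reading off the rows marked L gives the requested list; there are 3 such values of n.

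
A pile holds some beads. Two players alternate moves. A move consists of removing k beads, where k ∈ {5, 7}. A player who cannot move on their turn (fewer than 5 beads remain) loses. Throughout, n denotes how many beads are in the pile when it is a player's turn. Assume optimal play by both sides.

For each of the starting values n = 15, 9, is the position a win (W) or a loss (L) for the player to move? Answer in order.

Build the W/L table. Terminal = L. A non-terminal position is W if it has a move to some L; otherwise it is L.
n=0: no move → L
n=1: no move → L
n=2: no move → L
n=3: no move → L
n=4: no move → L
n=5: can move to 0, which is L ⇒ W
n=6: can move to 1, which is L ⇒ W
n=7: can move to 2, which is L ⇒ W
n=8: can move to 3, which is L ⇒ W
n=9: can move to 4, which is L ⇒ W
n=10: can move to 3, which is L ⇒ W
n=11: can move to 4, which is L ⇒ W
n=12: moves to 7(W), 5(W); every one is W ⇒ L
n=13: moves to 8(W), 6(W); every one is W ⇒ L
n=14: moves to 9(W), 7(W); every one is W ⇒ L
n=15: moves to 10(W), 8(W); every one is W ⇒ L

15: L, 9: W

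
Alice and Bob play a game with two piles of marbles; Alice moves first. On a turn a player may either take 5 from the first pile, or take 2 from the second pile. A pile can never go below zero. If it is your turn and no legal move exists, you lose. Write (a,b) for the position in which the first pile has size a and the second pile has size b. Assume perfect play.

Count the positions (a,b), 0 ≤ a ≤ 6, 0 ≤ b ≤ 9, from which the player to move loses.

38

Build the W/L table. Terminal = L. A non-terminal position is W if it has a move to some L; otherwise it is L.
Every move lowers a or b (never raises either), so fill the grid row by row in increasing a, and left to right within a row: each cell's successors are then already labelled.
      b=0  b=1  b=2  b=3  b=4  b=5  b=6  b=7  b=8  b=9
a=0:    L    L    W    W    L    L    W    W    L    L
a=1:    L    L    W    W    L    L    W    W    L    L
a=2:    L    L    W    W    L    L    W    W    L    L
a=3:    L    L    W    W    L    L    W    W    L    L
a=4:    L    L    W    W    L    L    W    W    L    L
a=5:    W    W    L    L    W    W    L    L    W    W
a=6:    W    W    L    L    W    W    L    L    W    W
Cells with no legal move (terminal, hence L): (0,0), (0,1), (1,0), (1,1), (2,0), (2,1), (3,0), (3,1), (4,0), (4,1).
The remaining L cells, each justified by listing all of its moves:
(0,4): →(0,2)(W) only, which is W, so L
(0,5): →(0,3)(W) only, which is W, so L
(0,8): →(0,6)(W) only, which is W, so L
(0,9): →(0,7)(W) only, which is W, so L
(1,4): →(1,2)(W) only, which is W, so L
(1,5): →(1,3)(W) only, which is W, so L
(1,8): →(1,6)(W) only, which is W, so L
(1,9): →(1,7)(W) only, which is W, so L
(2,4): →(2,2)(W) only, which is W, so L
(2,5): →(2,3)(W) only, which is W, so L
(2,8): →(2,6)(W) only, which is W, so L
(2,9): →(2,7)(W) only, which is W, so L
(3,4): →(3,2)(W) only, which is W, so L
(3,5): →(3,3)(W) only, which is W, so L
(3,8): →(3,6)(W) only, which is W, so L
(3,9): →(3,7)(W) only, which is W, so L
(4,4): →(4,2)(W) only, which is W, so L
(4,5): →(4,3)(W) only, which is W, so L
(4,8): →(4,6)(W) only, which is W, so L
(4,9): →(4,7)(W) only, which is W, so L
(5,2): →(0,2)(W), (5,0)(W) — all W, so L
(5,3): →(0,3)(W), (5,1)(W) — all W, so L
(5,6): →(0,6)(W), (5,4)(W) — all W, so L
(5,7): →(0,7)(W), (5,5)(W) — all W, so L
(6,2): →(1,2)(W), (6,0)(W) — all W, so L
(6,3): →(1,3)(W), (6,1)(W) — all W, so L
(6,6): →(1,6)(W), (6,4)(W) — all W, so L
(6,7): →(1,7)(W), (6,5)(W) — all W, so L
Every other cell has at least one move into one of the L cells above, so it is W.
L cells per row: a=0: 6, a=1: 6, a=2: 6, a=3: 6, a=4: 6, a=5: 4, a=6: 4; total 38.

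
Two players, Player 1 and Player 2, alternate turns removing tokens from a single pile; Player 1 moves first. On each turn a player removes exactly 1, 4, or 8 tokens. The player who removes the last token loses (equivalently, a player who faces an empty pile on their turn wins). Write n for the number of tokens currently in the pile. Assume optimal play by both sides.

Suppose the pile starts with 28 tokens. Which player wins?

Player 1 wins.

Use the standard recursion: the mover wins at a terminal position; elsewhere, the mover wins exactly when some move hands the opponent an L position.
n=0: no move; the opponent has just taken the last token and therefore loses → W
n=1: L (sole option 0(W) is W)
n=2: W (go to 1, an L position)
n=3: L (sole option 2(W) is W)
n=4: W (go to 3, an L position)
n=5: W (go to 1, an L position)
n=6: L (options 5(W), 2(W) are all W)
n=7: W (go to 6, an L position)
n=8: L (options 7(W), 4(W), 0(W) are all W)
n=9: W (go to 8, an L position)
n=10: W (go to 6, an L position)
n=11: W (go to 3, an L position)
n=12: W (go to 8, an L position)
n=13: L (options 12(W), 9(W), 5(W) are all W)
n=14: W (go to 13, an L position)
n=15: L (options 14(W), 11(W), 7(W) are all W)
n=16: W (go to 15, an L position)
n=17: W (go to 13, an L position)
n=18: L (options 17(W), 14(W), 10(W) are all W)
n=19: W (go to 18, an L position)
n=20: L (options 19(W), 16(W), 12(W) are all W)
n=21: W (go to 20, an L position)
n=22: W (go to 18, an L position)
n=23: W (go to 15, an L position)
n=24: W (go to 20, an L position)
n=25: L (options 24(W), 21(W), 17(W) are all W)
n=26: W (go to 25, an L position)
n=27: L (options 26(W), 23(W), 19(W) are all W)
n=28: W (go to 27, an L position)
From 28 Player 1 can remove 1, leaving 27, reaching an L position.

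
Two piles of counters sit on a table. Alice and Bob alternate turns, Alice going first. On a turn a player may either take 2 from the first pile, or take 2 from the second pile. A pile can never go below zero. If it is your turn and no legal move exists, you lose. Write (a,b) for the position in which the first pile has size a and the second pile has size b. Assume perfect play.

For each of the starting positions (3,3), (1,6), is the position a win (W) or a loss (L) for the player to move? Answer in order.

Work bottom-up. With no move the player to move loses. Otherwise the position is W if at least one move leads to an L position for the opponent, and L if every move leads to a W.
No move ever increases a pile, so every position that can arise here has a ≤ 3 and b ≤ 6; it is enough to label the cells with 0 ≤ a ≤ 3 and 0 ≤ b ≤ 6.
Every move lowers a or b (never raises either), so fill the grid row by row in increasing a, and left to right within a row: each cell's successors are then already labelled.
      b=0  b=1  b=2  b=3  b=4  b=5  b=6
a=0:    L    L    W    W    L    L    W
a=1:    L    L    W    W    L    L    W
a=2:    W    W    L    L    W    W    L
a=3:    W    W    L    L    W    W    L
Cells with no legal move (terminal, hence L): (0,0), (0,1), (1,0), (1,1).
The remaining L cells, each justified by listing all of its moves:
(0,4): only reaches (0,2)(W), which is W → L
(0,5): only reaches (0,3)(W), which is W → L
(1,4): only reaches (1,2)(W), which is W → L
(1,5): only reaches (1,3)(W), which is W → L
(2,2): only reaches (0,2)(W), (2,0)(W), all W → L
(2,3): only reaches (0,3)(W), (2,1)(W), all W → L
(2,6): only reaches (0,6)(W), (2,4)(W), all W → L
(3,2): only reaches (1,2)(W), (3,0)(W), all W → L
(3,3): only reaches (1,3)(W), (3,1)(W), all W → L
(3,6): only reaches (1,6)(W), (3,4)(W), all W → L
Every other cell has at least one move into one of the L cells above, so it is W.
(3,3): one of the L cells justified above, so L
(1,6): the move to (1,4) reaches an L cell, so W

(3,3): L, (1,6): W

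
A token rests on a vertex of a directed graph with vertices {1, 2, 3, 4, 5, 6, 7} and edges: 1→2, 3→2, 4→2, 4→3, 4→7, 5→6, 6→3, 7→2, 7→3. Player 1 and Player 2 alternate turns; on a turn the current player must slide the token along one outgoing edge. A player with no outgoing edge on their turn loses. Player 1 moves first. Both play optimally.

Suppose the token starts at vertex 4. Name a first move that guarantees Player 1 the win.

Work bottom-up. With no move the player to move loses. Otherwise the position is W if at least one move leads to an L position for the opponent, and L if every move leads to a W.
Every edge goes from a vertex to one that appears earlier in the order 2, 3, 7, 4, 6, 5, 1, so processing vertices in that order labels each vertex after all of its successors.
2: no outgoing edge → L
3: W (go to 2, an L position)
7: W (go to 2, an L position)
4: W (go to 2, an L position)
6: L (sole option 3(W) is W)
5: W (go to 6, an L position)
1: W (go to 2, an L position)
From 4, the L positions reachable in one move are: 2.

Move to 2.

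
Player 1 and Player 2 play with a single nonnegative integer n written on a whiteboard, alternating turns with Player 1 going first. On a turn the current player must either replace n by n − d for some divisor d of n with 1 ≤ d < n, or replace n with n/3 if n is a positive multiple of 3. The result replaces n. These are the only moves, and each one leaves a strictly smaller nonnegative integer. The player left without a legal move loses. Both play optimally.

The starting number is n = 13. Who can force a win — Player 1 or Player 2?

Player 2 wins.

Use the standard recursion: the mover loses at a terminal position; elsewhere, the mover wins exactly when some move hands the opponent an L position.
n=0: no move → L
n=1: no move → L
n=2: reaches L-position 1 → W
n=3: reaches L-position 1 → W
n=4: only reaches 2(W), 3(W), all W → L
n=5: reaches L-position 4 → W
n=6: reaches L-position 4 → W
n=7: only reaches 6(W), which is W → L
n=8: reaches L-position 4 → W
n=9: only reaches 3(W), 6(W), 8(W), all W → L
n=10: reaches L-position 9 → W
n=11: only reaches 10(W), which is W → L
n=12: reaches L-position 4 → W
n=13: only reaches 12(W), which is W → L
The starting position 13 is L: whatever Player 1 does, the opponent receives a W position.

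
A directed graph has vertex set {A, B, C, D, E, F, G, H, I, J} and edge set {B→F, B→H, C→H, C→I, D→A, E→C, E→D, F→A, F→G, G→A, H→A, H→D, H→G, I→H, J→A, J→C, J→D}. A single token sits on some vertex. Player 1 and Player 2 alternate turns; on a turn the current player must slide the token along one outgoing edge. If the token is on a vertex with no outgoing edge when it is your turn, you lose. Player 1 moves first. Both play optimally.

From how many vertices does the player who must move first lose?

4

Use the standard recursion: the mover loses at a terminal position; elsewhere, the mover wins exactly when some move hands the opponent an L position.
Every edge goes from a vertex to one that appears earlier in the order A, G, D, H, I, F, C, J, B, E, so processing vertices in that order labels each vertex after all of its successors.
A: no outgoing edge → L
G: W (go to A, an L position)
D: W (go to A, an L position)
H: W (go to A, an L position)
I: L (sole option H(W) is W)
F: W (go to A, an L position)
C: W (go to I, an L position)
J: W (go to A, an L position)
B: L (options F(W), H(W) are all W)
E: L (options C(W), D(W) are all W)
The L vertices are A, B, E, I; that is 4 in all.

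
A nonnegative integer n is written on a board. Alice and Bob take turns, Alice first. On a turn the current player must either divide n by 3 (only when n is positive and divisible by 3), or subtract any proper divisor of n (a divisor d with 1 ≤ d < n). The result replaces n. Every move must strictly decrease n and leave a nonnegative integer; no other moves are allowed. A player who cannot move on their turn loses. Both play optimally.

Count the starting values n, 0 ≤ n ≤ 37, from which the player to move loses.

15

Positions with no move are L. A position that does have a move is losing for the player to move precisely when every available move leads to a winning position for the opponent. Fill in the labels:
n=0: no move → L
n=1: no move → L
n=2: reaches L-position 1 → W
n=3: reaches L-position 1 → W
n=4: only reaches 2(W), 3(W), all W → L
n=5: reaches L-position 4 → W
n=6: reaches L-position 4 → W
n=7: only reaches 6(W), which is W → L
n=8: reaches L-position 4 → W
n=9: only reaches 3(W), 6(W), 8(W), all W → L
n=10: reaches L-position 9 → W
n=11: only reaches 10(W), which is W → L
n=12: reaches L-position 4 → W
n=13: only reaches 12(W), which is W → L
n=14: reaches L-position 7 → W
n=15: only reaches 5(W), 10(W), 12(W), 14(W), all W → L
n=16: reaches L-position 15 → W
n=17: only reaches 16(W), which is W → L
n=18: reaches L-position 9 → W
n=19: only reaches 18(W), which is W → L
n=20: reaches L-position 15 → W
n=21: reaches L-position 7 → W
n=22: reaches L-position 11 → W
n=23: only reaches 22(W), which is W → L
n=24: reaches L-position 23 → W
n=25: only reaches 20(W), 24(W), all W → L
n=26: reaches L-position 13 → W
n=27: reaches L-position 9 → W
n=28: only reaches 14(W), 21(W), 24(W), 26(W), 27(W), all W → L
n=29: reaches L-position 28 → W
n=30: reaches L-position 15 → W
n=31: only reaches 30(W), which is W → L
n=32: reaches L-position 28 → W
n=33: reaches L-position 11 → W
n=34: reaches L-position 17 → W
n=35: reaches L-position 28 → W
n=36: only reaches 12(W), 18(W), 24(W), 27(W), 30(W), 32(W), 33(W), 34(W), 35(W), all W → L
n=37: reaches L-position 36 → W
L entries with 0 ≤ n ≤ 37: n = 0, 1, 4, 7, 9, 11, 13, 15, 17, 19, 23, 25, 28, 31, 36; that makes 15.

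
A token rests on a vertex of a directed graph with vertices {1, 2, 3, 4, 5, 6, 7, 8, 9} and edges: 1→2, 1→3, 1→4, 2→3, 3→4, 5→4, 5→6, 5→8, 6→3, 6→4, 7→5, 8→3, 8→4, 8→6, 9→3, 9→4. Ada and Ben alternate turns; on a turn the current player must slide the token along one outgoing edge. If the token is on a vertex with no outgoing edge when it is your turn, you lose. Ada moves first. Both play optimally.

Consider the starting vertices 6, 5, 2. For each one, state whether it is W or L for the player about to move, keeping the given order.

6: W, 5: W, 2: L

Work bottom-up. With no move the player to move loses. Otherwise the position is W if at least one move leads to an L position for the opponent, and L if every move leads to a W.
Every edge goes from a vertex to one that appears earlier in the order 4, 3, 6, 8, 5, 2, 1, 9, 7, so processing vertices in that order labels each vertex after all of its successors.
4: no outgoing edge → L
3: reaches L-position 4 → W
6: reaches L-position 4 → W
8: reaches L-position 4 → W
5: reaches L-position 4 → W
2: only reaches 3(W), which is W → L
1: reaches L-position 2 → W
9: reaches L-position 4 → W
7: only reaches 5(W), which is W → L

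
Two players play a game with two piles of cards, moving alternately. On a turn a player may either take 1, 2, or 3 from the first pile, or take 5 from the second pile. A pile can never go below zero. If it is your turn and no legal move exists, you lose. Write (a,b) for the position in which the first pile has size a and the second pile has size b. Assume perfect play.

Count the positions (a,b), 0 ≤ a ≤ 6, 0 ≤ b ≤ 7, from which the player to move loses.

Build the W/L table. Terminal = L. A non-terminal position is W if it has a move to some L; otherwise it is L.
Every move lowers a or b (never raises either), so fill the grid row by row in increasing a, and left to right within a row: each cell's successors are then already labelled.
      b=0  b=1  b=2  b=3  b=4  b=5  b=6  b=7
a=0:    L    L    L    L    L    W    W    W
a=1:    W    W    W    W    W    L    L    L
a=2:    W    W    W    W    W    W    W    W
a=3:    W    W    W    W    W    W    W    W
a=4:    L    L    L    L    L    W    W    W
a=5:    W    W    W    W    W    L    L    L
a=6:    W    W    W    W    W    W    W    W
Cells with no legal move (terminal, hence L): (0,0), (0,1), (0,2), (0,3), (0,4).
The remaining L cells, each justified by listing all of its moves:
(1,5): L (options (0,5)(W), (1,0)(W) are all W)
(1,6): L (options (0,6)(W), (1,1)(W) are all W)
(1,7): L (options (0,7)(W), (1,2)(W) are all W)
(4,0): L (options (3,0)(W), (2,0)(W), (1,0)(W) are all W)
(4,1): L (options (3,1)(W), (2,1)(W), (1,1)(W) are all W)
(4,2): L (options (3,2)(W), (2,2)(W), (1,2)(W) are all W)
(4,3): L (options (3,3)(W), (2,3)(W), (1,3)(W) are all W)
(4,4): L (options (3,4)(W), (2,4)(W), (1,4)(W) are all W)
(5,5): L (options (4,5)(W), (3,5)(W), (2,5)(W), (5,0)(W) are all W)
(5,6): L (options (4,6)(W), (3,6)(W), (2,6)(W), (5,1)(W) are all W)
(5,7): L (options (4,7)(W), (3,7)(W), (2,7)(W), (5,2)(W) are all W)
Every other cell has at least one move into one of the L cells above, so it is W.
L cells per row: a=0: 5, a=1: 3, a=2: 0, a=3: 0, a=4: 5, a=5: 3, a=6: 0; total 16.

16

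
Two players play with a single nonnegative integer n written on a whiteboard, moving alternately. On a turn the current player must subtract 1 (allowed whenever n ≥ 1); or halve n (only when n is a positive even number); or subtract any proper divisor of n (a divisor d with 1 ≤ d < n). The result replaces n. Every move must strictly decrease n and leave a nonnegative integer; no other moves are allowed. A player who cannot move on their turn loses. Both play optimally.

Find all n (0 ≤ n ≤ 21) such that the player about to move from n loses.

Label each position W (a win for the player to move) or L (a loss). A position with no legal move is L; any other position is W exactly when some move reaches an L, and L when every move reaches a W.
n=0: no move → L
n=1: →0(L), so W
n=2: →1(W) only, which is W, so L
n=3: →2(L), so W
n=4: →2(L), so W
n=5: →4(W) only, which is W, so L
n=6: →5(L), so W
n=7: →6(W) only, which is W, so L
n=8: →7(L), so W
n=9: →6(W), 8(W) — all W, so L
n=10: →5(L), so W
n=11: →10(W) only, which is W, so L
n=12: →9(L), so W
n=13: →12(W) only, which is W, so L
n=14: →7(L), so W
n=15: →10(W), 12(W), 14(W) — all W, so L
n=16: →15(L), so W
n=17: →16(W) only, which is W, so L
n=18: →9(L), so W
n=19: →18(W) only, which is W, so L
n=20: →15(L), so W
n=21: →14(W), 18(W), 20(W) — all W, so L
Reading off the rows marked L gives the requested list; there are 11 such values of n.

0, 2, 5, 7, 9, 11, 13, 15, 17, 19, 21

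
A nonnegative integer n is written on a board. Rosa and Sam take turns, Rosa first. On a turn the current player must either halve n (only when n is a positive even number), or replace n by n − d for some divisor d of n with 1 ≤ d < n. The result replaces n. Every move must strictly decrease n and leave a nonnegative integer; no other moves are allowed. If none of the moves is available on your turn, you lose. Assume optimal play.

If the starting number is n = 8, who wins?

Build the W/L table. Terminal = L. A non-terminal position is W if it has a move to some L; otherwise it is L.
n=0: no move → L
n=1: no move → L
n=2: →1(L), so W
n=3: →2(W) only, which is W, so L
n=4: →3(L), so W
n=5: →4(W) only, which is W, so L
n=6: →3(L), so W
n=7: →6(W) only, which is W, so L
n=8: →7(L), so W
The starting position 8 is W: Rosa should move to 7, handing over an L position.

Rosa wins.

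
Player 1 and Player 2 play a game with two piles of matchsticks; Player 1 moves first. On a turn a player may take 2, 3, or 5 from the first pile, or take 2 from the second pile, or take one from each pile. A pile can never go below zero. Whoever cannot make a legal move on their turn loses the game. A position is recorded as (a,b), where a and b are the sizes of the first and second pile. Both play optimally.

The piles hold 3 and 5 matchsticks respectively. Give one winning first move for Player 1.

Move to (0,5).

Classify positions by backward induction: terminal positions (no move available) are L. From any other position, the mover wins iff some move reaches an L.
No move ever increases a pile, so every position that can arise here has a ≤ 3 and b ≤ 5; it is enough to label the cells with 0 ≤ a ≤ 3 and 0 ≤ b ≤ 5.
Every move lowers a or b (never raises either), so fill the grid row by row in increasing a, and left to right within a row: each cell's successors are then already labelled.
      b=0  b=1  b=2  b=3  b=4  b=5
a=0:    L    L    W    W    L    L
a=1:    L    W    W    L    L    W
a=2:    W    W    L    L    W    W
a=3:    W    W    L    W    W    W
Cells with no legal move (terminal, hence L): (0,0), (0,1), (1,0).
The remaining L cells, each justified by listing all of its moves:
(0,4): L (sole option (0,2)(W) is W)
(0,5): L (sole option (0,3)(W) is W)
(1,3): L (options (1,1)(W), (0,2)(W) are all W)
(1,4): L (options (1,2)(W), (0,3)(W) are all W)
(2,2): L (options (0,2)(W), (2,0)(W), (1,1)(W) are all W)
(2,3): L (options (0,3)(W), (2,1)(W), (1,2)(W) are all W)
(3,2): L (options (1,2)(W), (0,2)(W), (3,0)(W), (2,1)(W) are all W)
Every other cell has at least one move into one of the L cells above, so it is W.
From (3,5), the L positions reachable in one move are: (0,5).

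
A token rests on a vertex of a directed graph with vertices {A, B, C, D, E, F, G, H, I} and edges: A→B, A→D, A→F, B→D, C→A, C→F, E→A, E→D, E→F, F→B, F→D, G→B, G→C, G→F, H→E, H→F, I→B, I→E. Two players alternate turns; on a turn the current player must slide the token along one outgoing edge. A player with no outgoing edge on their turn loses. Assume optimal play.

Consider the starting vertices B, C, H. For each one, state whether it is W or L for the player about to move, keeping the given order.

B: W, C: L, H: L

Build the W/L table. Terminal = L. A non-terminal position is W if it has a move to some L; otherwise it is L.
Every edge goes from a vertex to one that appears earlier in the order D, B, F, A, C, E, H, G, I, so processing vertices in that order labels each vertex after all of its successors.
D: no outgoing edge → L
B: →D(L), so W
F: →D(L), so W
A: →D(L), so W
C: →A(W), F(W) — all W, so L
E: →D(L), so W
H: →E(W), F(W) — all W, so L
G: →C(L), so W
I: →E(W), B(W) — all W, so L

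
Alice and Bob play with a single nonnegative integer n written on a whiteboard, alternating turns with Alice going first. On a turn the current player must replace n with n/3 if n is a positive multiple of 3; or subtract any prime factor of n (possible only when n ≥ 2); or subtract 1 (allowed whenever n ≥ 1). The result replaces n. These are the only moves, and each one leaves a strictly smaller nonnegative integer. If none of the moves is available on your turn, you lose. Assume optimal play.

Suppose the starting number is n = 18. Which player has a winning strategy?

Bob wins.

Classify positions by backward induction: terminal positions (no move available) are L. From any other position, the mover wins iff some move reaches an L.
n=0: no move → L
n=1: can move to 0, which is L ⇒ W
n=2: can move to 0, which is L ⇒ W
n=3: can move to 0, which is L ⇒ W
n=4: moves to 2(W), 3(W); every one is W ⇒ L
n=5: can move to 0, which is L ⇒ W
n=6: can move to 4, which is L ⇒ W
n=7: can move to 0, which is L ⇒ W
n=8: moves to 6(W), 7(W); every one is W ⇒ L
n=9: can move to 8, which is L ⇒ W
n=10: can move to 8, which is L ⇒ W
n=11: can move to 0, which is L ⇒ W
n=12: can move to 4, which is L ⇒ W
n=13: can move to 0, which is L ⇒ W
n=14: moves to 7(W), 12(W), 13(W); every one is W ⇒ L
n=15: can move to 14, which is L ⇒ W
n=16: can move to 14, which is L ⇒ W
n=17: can move to 0, which is L ⇒ W
n=18: moves to 6(W), 15(W), 16(W), 17(W); every one is W ⇒ L
Every move from 18 reaches a W position, so the mover loses.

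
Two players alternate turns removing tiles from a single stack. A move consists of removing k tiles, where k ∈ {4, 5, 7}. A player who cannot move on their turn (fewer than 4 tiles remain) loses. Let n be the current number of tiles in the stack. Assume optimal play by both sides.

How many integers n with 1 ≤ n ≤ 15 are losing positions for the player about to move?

7

Positions with no move are L. A position that does have a move is losing for the player to move precisely when every available move leads to a winning position for the opponent. Fill in the labels:
n=0: no move → L
n=1: no move → L
n=2: no move → L
n=3: no move → L
n=4: reaches L-position 0 → W
n=5: reaches L-position 1 → W
n=6: reaches L-position 2 → W
n=7: reaches L-position 3 → W
n=8: reaches L-position 3 → W
n=9: reaches L-position 2 → W
n=10: reaches L-position 3 → W
n=11: only reaches 7(W), 6(W), 4(W), all W → L
n=12: only reaches 8(W), 7(W), 5(W), all W → L
n=13: only reaches 9(W), 8(W), 6(W), all W → L
n=14: only reaches 10(W), 9(W), 7(W), all W → L
n=15: reaches L-position 11 → W
L entries with 1 ≤ n ≤ 15 (n=0 is outside the asked range and is not counted): n = 1, 2, 3, 11, 12, 13, 14; that makes 7.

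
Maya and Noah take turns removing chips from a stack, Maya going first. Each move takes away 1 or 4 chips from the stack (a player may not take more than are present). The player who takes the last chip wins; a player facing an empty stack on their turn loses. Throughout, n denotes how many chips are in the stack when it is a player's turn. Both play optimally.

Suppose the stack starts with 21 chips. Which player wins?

Maya wins.

Label each position W (a win for the player to move) or L (a loss). A position with no legal move is L; any other position is W exactly when some move reaches an L, and L when every move reaches a W.
n=0: no move → L
n=1: reaches L-position 0 → W
n=2: only reaches 1(W), which is W → L
n=3: reaches L-position 2 → W
n=4: reaches L-position 0 → W
n=5: only reaches 4(W), 1(W), all W → L
n=6: reaches L-position 5 → W
n=7: only reaches 6(W), 3(W), all W → L
n=8: reaches L-position 7 → W
n=9: reaches L-position 5 → W
n=10: only reaches 9(W), 6(W), all W → L
n=11: reaches L-position 10 → W
n=12: only reaches 11(W), 8(W), all W → L
n=13: reaches L-position 12 → W
n=14: reaches L-position 10 → W
n=15: only reaches 14(W), 11(W), all W → L
n=16: reaches L-position 15 → W
n=17: only reaches 16(W), 13(W), all W → L
n=18: reaches L-position 17 → W
n=19: reaches L-position 15 → W
n=20: only reaches 19(W), 16(W), all W → L
n=21: reaches L-position 20 → W
The starting position 21 is W: Maya should remove 1, leaving 20, handing over an L position.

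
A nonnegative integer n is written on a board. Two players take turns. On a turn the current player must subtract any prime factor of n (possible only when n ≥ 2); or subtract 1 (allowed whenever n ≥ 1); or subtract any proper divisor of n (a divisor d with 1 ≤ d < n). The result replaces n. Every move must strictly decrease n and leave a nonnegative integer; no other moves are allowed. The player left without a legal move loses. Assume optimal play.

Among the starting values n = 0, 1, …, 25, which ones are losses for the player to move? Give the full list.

0, 4, 9, 14, 20

Compute win/loss labels from the base case upward. A position with no move is L. Any other position is W if it can reach an L in one move, else L.
n=0: no move → L
n=1: →0(L), so W
n=2: →0(L), so W
n=3: →0(L), so W
n=4: →2(W), 3(W) — all W, so L
n=5: →0(L), so W
n=6: →4(L), so W
n=7: →0(L), so W
n=8: →4(L), so W
n=9: →6(W), 8(W) — all W, so L
n=10: →9(L), so W
n=11: →0(L), so W
n=12: →9(L), so W
n=13: →0(L), so W
n=14: →7(W), 12(W), 13(W) — all W, so L
n=15: →14(L), so W
n=16: →14(L), so W
n=17: →0(L), so W
n=18: →9(L), so W
n=19: →0(L), so W
n=20: →10(W), 15(W), 16(W), 18(W), 19(W) — all W, so L
n=21: →14(L), so W
n=22: →20(L), so W
n=23: →0(L), so W
n=24: →20(L), so W
n=25: →20(L), so W
Reading off the rows marked L gives the requested list; there are 5 such values of n.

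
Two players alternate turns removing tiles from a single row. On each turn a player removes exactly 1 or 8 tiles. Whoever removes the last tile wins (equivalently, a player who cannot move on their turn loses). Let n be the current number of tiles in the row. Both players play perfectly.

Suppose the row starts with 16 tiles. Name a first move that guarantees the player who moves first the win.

Remove 1, leaving 15.

Positions with no move are L. A position that does have a move is losing for the player to move precisely when every available move leads to a winning position for the opponent. Fill in the labels:
n=0: no move → L
n=1: W (go to 0, an L position)
n=2: L (sole option 1(W) is W)
n=3: W (go to 2, an L position)
n=4: L (sole option 3(W) is W)
n=5: W (go to 4, an L position)
n=6: L (sole option 5(W) is W)
n=7: W (go to 6, an L position)
n=8: W (go to 0, an L position)
n=9: L (options 8(W), 1(W) are all W)
n=10: W (go to 9, an L position)
n=11: L (options 10(W), 3(W) are all W)
n=12: W (go to 11, an L position)
n=13: L (options 12(W), 5(W) are all W)
n=14: W (go to 13, an L position)
n=15: L (options 14(W), 7(W) are all W)
n=16: W (go to 15, an L position)
From 16, the L positions reachable in one move are: 15.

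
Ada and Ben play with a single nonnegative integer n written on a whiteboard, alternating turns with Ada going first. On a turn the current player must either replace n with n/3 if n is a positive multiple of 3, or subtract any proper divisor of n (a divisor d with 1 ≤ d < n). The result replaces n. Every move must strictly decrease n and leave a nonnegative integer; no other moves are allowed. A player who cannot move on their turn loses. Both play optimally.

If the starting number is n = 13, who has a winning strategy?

Ben wins.

Positions with no move are L. A position that does have a move is losing for the player to move precisely when every available move leads to a winning position for the opponent. Fill in the labels:
n=0: no move → L
n=1: no move → L
n=2: reaches L-position 1 → W
n=3: reaches L-position 1 → W
n=4: only reaches 2(W), 3(W), all W → L
n=5: reaches L-position 4 → W
n=6: reaches L-position 4 → W
n=7: only reaches 6(W), which is W → L
n=8: reaches L-position 4 → W
n=9: only reaches 3(W), 6(W), 8(W), all W → L
n=10: reaches L-position 9 → W
n=11: only reaches 10(W), which is W → L
n=12: reaches L-position 4 → W
n=13: only reaches 12(W), which is W → L
Every move from 13 reaches a W position, so the mover loses.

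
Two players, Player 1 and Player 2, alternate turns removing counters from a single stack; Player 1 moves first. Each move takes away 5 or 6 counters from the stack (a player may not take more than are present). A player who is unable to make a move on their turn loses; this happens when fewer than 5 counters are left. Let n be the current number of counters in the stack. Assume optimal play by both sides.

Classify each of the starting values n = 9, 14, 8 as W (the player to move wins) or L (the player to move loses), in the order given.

9: W, 14: L, 8: W

Build the W/L table. Terminal = L. A non-terminal position is W if it has a move to some L; otherwise it is L.
n=0: no move → L
n=1: no move → L
n=2: no move → L
n=3: no move → L
n=4: no move → L
n=5: reaches L-position 0 → W
n=6: reaches L-position 1 → W
n=7: reaches L-position 2 → W
n=8: reaches L-position 3 → W
n=9: reaches L-position 4 → W
n=10: reaches L-position 4 → W
n=11: only reaches 6(W), 5(W), all W → L
n=12: only reaches 7(W), 6(W), all W → L
n=13: only reaches 8(W), 7(W), all W → L
n=14: only reaches 9(W), 8(W), all W → L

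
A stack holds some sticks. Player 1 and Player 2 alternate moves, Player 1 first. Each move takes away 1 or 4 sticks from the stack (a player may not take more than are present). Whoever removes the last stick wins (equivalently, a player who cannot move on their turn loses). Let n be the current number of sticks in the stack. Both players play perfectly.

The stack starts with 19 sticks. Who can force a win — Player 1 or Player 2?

Player 1 wins.

Positions with no move are L. A position that does have a move is losing for the player to move precisely when every available move leads to a winning position for the opponent. Fill in the labels:
n=0: no move → L
n=1: W (go to 0, an L position)
n=2: L (sole option 1(W) is W)
n=3: W (go to 2, an L position)
n=4: W (go to 0, an L position)
n=5: L (options 4(W), 1(W) are all W)
n=6: W (go to 5, an L position)
n=7: L (options 6(W), 3(W) are all W)
n=8: W (go to 7, an L position)
n=9: W (go to 5, an L position)
n=10: L (options 9(W), 6(W) are all W)
n=11: W (go to 10, an L position)
n=12: L (options 11(W), 8(W) are all W)
n=13: W (go to 12, an L position)
n=14: W (go to 10, an L position)
n=15: L (options 14(W), 11(W) are all W)
n=16: W (go to 15, an L position)
n=17: L (options 16(W), 13(W) are all W)
n=18: W (go to 17, an L position)
n=19: W (go to 15, an L position)
The starting position 19 is W: Player 1 should remove 4, leaving 15, handing over an L position.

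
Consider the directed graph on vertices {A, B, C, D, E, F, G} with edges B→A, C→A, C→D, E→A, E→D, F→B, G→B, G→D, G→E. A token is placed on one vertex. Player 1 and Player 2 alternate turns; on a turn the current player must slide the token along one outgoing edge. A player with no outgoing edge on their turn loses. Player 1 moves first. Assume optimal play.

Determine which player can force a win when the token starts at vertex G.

Positions with no move are L. A position that does have a move is losing for the player to move precisely when every available move leads to a winning position for the opponent. Fill in the labels:
Every edge goes from a vertex to one that appears earlier in the order A, D, B, E, F, C, G, so processing vertices in that order labels each vertex after all of its successors.
A: no outgoing edge → L
D: no outgoing edge → L
B: W (go to A, an L position)
E: W (go to D, an L position)
F: L (sole option B(W) is W)
C: W (go to D, an L position)
G: W (go to D, an L position)
From G Player 1 can move to D, reaching an L position.

Player 1 wins.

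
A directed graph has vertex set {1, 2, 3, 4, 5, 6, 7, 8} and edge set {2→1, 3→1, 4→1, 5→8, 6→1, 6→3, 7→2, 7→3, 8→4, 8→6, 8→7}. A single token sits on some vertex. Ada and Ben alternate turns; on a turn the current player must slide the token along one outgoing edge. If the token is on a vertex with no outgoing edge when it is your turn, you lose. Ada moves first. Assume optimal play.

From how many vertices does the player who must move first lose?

Use the standard recursion: the mover loses at a terminal position; elsewhere, the mover wins exactly when some move hands the opponent an L position.
Every edge goes from a vertex to one that appears earlier in the order 1, 3, 6, 2, 7, 4, 8, 5, so processing vertices in that order labels each vertex after all of its successors.
1: no outgoing edge → L
3: →1(L), so W
6: →1(L), so W
2: →1(L), so W
7: →2(W), 3(W) — all W, so L
4: →1(L), so W
8: →7(L), so W
5: →8(W) only, which is W, so L
The L vertices are 1, 5, 7; that is 3 in all.

3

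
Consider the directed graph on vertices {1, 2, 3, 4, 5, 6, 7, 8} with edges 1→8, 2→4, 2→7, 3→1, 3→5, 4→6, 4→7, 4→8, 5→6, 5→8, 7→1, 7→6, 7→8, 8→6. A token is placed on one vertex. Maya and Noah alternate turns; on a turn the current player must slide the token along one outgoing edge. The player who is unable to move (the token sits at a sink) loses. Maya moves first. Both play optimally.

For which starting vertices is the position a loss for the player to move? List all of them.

Build the W/L table. Terminal = L. A non-terminal position is W if it has a move to some L; otherwise it is L.
Every edge goes from a vertex to one that appears earlier in the order 6, 8, 1, 7, 4, 5, 2, 3, so processing vertices in that order labels each vertex after all of its successors.
6: no outgoing edge → L
8: can move to 6, which is L ⇒ W
1: the only move is to 8(W), a W ⇒ L
7: can move to 1, which is L ⇒ W
4: can move to 6, which is L ⇒ W
5: can move to 6, which is L ⇒ W
2: moves to 4(W), 7(W); every one is W ⇒ L
3: can move to 1, which is L ⇒ W
Reading off the rows marked L gives the requested list; there are 3 such vertices.

1, 2, 6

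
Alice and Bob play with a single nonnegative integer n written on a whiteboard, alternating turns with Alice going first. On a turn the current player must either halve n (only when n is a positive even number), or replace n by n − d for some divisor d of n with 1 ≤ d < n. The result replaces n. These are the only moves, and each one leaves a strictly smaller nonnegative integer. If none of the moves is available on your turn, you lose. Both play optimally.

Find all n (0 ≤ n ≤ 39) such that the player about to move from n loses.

Compute win/loss labels from the base case upward. A position with no move is L. Any other position is W if it can reach an L in one move, else L.
n=0: no move → L
n=1: no move → L
n=2: W (go to 1, an L position)
n=3: L (sole option 2(W) is W)
n=4: W (go to 3, an L position)
n=5: L (sole option 4(W) is W)
n=6: W (go to 3, an L position)
n=7: L (sole option 6(W) is W)
n=8: W (go to 7, an L position)
n=9: L (options 6(W), 8(W) are all W)
n=10: W (go to 5, an L position)
n=11: L (sole option 10(W) is W)
n=12: W (go to 9, an L position)
n=13: L (sole option 12(W) is W)
n=14: W (go to 7, an L position)
n=15: L (options 10(W), 12(W), 14(W) are all W)
n=16: W (go to 15, an L position)
n=17: L (sole option 16(W) is W)
n=18: W (go to 9, an L position)
n=19: L (sole option 18(W) is W)
n=20: W (go to 15, an L position)
n=21: L (options 14(W), 18(W), 20(W) are all W)
n=22: W (go to 11, an L position)
n=23: L (sole option 22(W) is W)
n=24: W (go to 21, an L position)
n=25: L (options 20(W), 24(W) are all W)
n=26: W (go to 13, an L position)
n=27: L (options 18(W), 24(W), 26(W) are all W)
n=28: W (go to 21, an L position)
n=29: L (sole option 28(W) is W)
n=30: W (go to 15, an L position)
n=31: L (sole option 30(W) is W)
n=32: W (go to 31, an L position)
n=33: L (options 22(W), 30(W), 32(W) are all W)
n=34: W (go to 17, an L position)
n=35: L (options 28(W), 30(W), 34(W) are all W)
n=36: W (go to 27, an L position)
n=37: L (sole option 36(W) is W)
n=38: W (go to 19, an L position)
n=39: L (options 26(W), 36(W), 38(W) are all W)
The losing starting values of n are exactly the entries labelled L in this table (21 of them).

0, 1, 3, 5, 7, 9, 11, 13, 15, 17, 19, 21, 23, 25, 27, 29, 31, 33, 35, 37, 39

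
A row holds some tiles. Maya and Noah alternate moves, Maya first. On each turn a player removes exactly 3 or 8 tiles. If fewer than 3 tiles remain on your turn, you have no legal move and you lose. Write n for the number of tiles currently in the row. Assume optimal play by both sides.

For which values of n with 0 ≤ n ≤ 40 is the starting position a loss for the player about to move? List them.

0, 1, 2, 6, 7, 11, 12, 13, 17, 18, 22, 23, 24, 28, 29, 33, 34, 35, 39, 40

Build the W/L table. Terminal = L. A non-terminal position is W if it has a move to some L; otherwise it is L.
n=0: no move → L
n=1: no move → L
n=2: no move → L
n=3: →0(L), so W
n=4: →1(L), so W
n=5: →2(L), so W
n=6: →3(W) only, which is W, so L
n=7: →4(W) only, which is W, so L
n=8: →0(L), so W
n=9: →6(L), so W
n=10: →7(L), so W
n=11: →8(W), 3(W) — all W, so L
n=12: →9(W), 4(W) — all W, so L
n=13: →10(W), 5(W) — all W, so L
n=14: →11(L), so W
n=15: →12(L), so W
n=16: →13(L), so W
n=17: →14(W), 9(W) — all W, so L
n=18: →15(W), 10(W) — all W, so L
n=19: →11(L), so W
n=20: →17(L), so W
n=21: →18(L), so W
n=22: →19(W), 14(W) — all W, so L
n=23: →20(W), 15(W) — all W, so L
n=24: →21(W), 16(W) — all W, so L
n=25: →22(L), so W
n=26: →23(L), so W
n=27: →24(L), so W
n=28: →25(W), 20(W) — all W, so L
n=29: →26(W), 21(W) — all W, so L
n=30: →22(L), so W
n=31: →28(L), so W
n=32: →29(L), so W
n=33: →30(W), 25(W) — all W, so L
n=34: →31(W), 26(W) — all W, so L
n=35: →32(W), 27(W) — all W, so L
n=36: →33(L), so W
n=37: →34(L), so W
n=38: →35(L), so W
n=39: →36(W), 31(W) — all W, so L
n=40: →37(W), 32(W) — all W, so L
The losing starting values of n are exactly the entries labelled L in this table (20 of them).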